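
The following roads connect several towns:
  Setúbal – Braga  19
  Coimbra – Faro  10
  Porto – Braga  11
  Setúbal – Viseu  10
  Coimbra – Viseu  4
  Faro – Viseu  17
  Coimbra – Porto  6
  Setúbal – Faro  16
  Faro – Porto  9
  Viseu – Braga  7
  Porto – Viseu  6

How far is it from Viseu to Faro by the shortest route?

14

Some routes from Viseu to Faro:
Viseu → Faro: 17
Viseu → Coimbra → Faro: 4 + 10 = 14
Viseu → Porto → Faro: 6 + 9 = 15
Shortest: 14.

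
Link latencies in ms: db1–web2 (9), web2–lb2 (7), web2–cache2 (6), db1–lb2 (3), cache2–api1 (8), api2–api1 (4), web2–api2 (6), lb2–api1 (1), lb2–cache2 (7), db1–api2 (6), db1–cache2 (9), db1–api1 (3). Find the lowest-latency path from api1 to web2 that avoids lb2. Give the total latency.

A few of the api1→web2 routes:
api1 -> api2 -> web2: 4 + 6 = 10
api1 -> cache2 -> web2: 8 + 6 = 14
api1 -> db1 -> web2: 3 + 9 = 12
api1 -> db1 -> api2 -> web2: 3 + 6 + 6 = 15
The minimum is 10 ms.

10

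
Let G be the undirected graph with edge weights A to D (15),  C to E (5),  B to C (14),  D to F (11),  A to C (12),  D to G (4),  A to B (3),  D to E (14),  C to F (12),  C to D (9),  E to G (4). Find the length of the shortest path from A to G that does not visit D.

Candidate routes:
A → C → E → G: 12 + 5 + 4 = 21
A → B → C → E → G: 3 + 14 + 5 + 4 = 26
Shortest: 21.

21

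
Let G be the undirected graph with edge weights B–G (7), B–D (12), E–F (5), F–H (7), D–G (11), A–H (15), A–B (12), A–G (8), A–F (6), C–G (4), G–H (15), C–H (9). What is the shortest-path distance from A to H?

13

Some routes from A to H:
A -> G -> H: 8 + 15 = 23
A -> H: 15
A -> F -> H: 6 + 7 = 13
A -> B -> G -> H: 12 + 7 + 15 = 34
A -> G -> C -> H: 8 + 4 + 9 = 21
A -> B -> G -> C -> H: 12 + 7 + 4 + 9 = 32
The minimum is 13.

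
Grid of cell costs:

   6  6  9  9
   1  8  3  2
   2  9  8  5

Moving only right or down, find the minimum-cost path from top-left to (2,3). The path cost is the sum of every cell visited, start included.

25

One optimal route is r0c0 r1c0 r1c1 r1c2 r1c3 r2c3.
Its cost is 6 + 1 + 8 + 3 + 2 + 5 = 25.
(Top row then right column would cost 37.)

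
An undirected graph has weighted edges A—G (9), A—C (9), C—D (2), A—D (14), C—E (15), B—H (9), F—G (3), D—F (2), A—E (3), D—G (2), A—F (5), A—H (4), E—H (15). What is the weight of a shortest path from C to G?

Some routes from C to G:
C - D - F - G: 2 + 2 + 3 = 7
C - D - G: 2 + 2 = 4
C - A - F - G: 9 + 5 + 3 = 17
The minimum is 4.

4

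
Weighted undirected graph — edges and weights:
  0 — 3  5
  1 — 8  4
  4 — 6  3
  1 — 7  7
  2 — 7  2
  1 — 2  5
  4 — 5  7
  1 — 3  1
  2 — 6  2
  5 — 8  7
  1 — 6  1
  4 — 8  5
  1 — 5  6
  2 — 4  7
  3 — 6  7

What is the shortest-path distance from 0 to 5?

12

Some routes from 0 to 5:
0 → 3 → 1 → 8 → 5: 5 + 1 + 4 + 7 = 17
0 → 3 → 6 → 1 → 5: 5 + 7 + 1 + 6 = 19
0 → 3 → 1 → 5: 5 + 1 + 6 = 12
0 → 3 → 1 → 6 → 4 → 5: 5 + 1 + 1 + 3 + 7 = 17
0 → 3 → 1 → 6 → 4 → 8 → 5: 5 + 1 + 1 + 3 + 5 + 7 = 22
Best route has total 12.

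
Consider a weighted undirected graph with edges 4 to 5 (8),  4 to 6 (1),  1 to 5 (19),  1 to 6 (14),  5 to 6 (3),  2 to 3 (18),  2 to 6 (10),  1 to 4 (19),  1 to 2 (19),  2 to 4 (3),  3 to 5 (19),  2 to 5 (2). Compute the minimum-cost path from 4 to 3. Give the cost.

A few of the 4→3 routes:
4-6-5-3: 1 + 3 + 19 = 23
4-5-2-3: 8 + 2 + 18 = 28
4-6-5-2-3: 1 + 3 + 2 + 18 = 24
4-2-5-3: 3 + 2 + 19 = 24
4-2-3: 3 + 18 = 21
4-5-3: 8 + 19 = 27
Best route has total 21.

21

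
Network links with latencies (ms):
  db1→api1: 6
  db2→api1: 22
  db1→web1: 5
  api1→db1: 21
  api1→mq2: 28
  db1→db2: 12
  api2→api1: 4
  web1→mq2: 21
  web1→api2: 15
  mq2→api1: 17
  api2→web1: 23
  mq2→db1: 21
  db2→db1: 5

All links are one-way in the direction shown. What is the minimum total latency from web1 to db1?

40

Paths from web1 to db1:
web1→api2→api1→db1: 15 + 4 + 21 = 40
web1→api2→api1→mq2→db1: 15 + 4 + 28 + 21 = 68
web1→mq2→db1: 21 + 21 = 42
web1→mq2→api1→db1: 21 + 17 + 21 = 59
The minimum is 40 ms.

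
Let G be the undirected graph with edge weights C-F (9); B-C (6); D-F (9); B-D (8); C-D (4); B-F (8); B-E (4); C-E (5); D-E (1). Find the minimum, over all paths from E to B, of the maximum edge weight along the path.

Some routes from E to B:
E→C→B: max(5, 6) = 6
E→D→B: max(1, 8) = 8
E→C→D→B: max(5, 4, 8) = 8
E→D→C→B: max(1, 4, 6) = 6
E→B: max(4) = 4
The minimum achievable maximum is 4.

4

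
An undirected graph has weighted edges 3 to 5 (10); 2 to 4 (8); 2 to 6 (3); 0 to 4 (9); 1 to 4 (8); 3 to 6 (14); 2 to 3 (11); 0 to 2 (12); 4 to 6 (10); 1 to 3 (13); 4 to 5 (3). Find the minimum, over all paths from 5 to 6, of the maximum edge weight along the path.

8

Checking several routes:
5 → 3 → 2 → 6: max(10, 11, 3) = 11
5 → 4 → 2 → 6: max(3, 8, 3) = 8
5 → 4 → 6: max(3, 10) = 10
Best route has worst link 8.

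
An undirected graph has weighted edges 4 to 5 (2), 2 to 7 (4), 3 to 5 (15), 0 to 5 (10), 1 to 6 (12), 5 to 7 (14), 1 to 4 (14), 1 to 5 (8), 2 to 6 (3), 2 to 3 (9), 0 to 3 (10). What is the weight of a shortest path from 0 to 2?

Some routes from 0 to 2:
0 -> 5 -> 7 -> 2: 10 + 14 + 4 = 28
0 -> 3 -> 2: 10 + 9 = 19
0 -> 5 -> 1 -> 6 -> 2: 10 + 8 + 12 + 3 = 33
The minimum is 19.

19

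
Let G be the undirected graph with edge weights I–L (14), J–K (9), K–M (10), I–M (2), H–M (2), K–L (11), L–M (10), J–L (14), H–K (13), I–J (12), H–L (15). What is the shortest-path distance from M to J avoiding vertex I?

Checking several routes:
M→L→K→J: 10 + 11 + 9 = 30
M→H→L→J: 2 + 15 + 14 = 31
M→K→J: 10 + 9 = 19
M→H→K→J: 2 + 13 + 9 = 24
M→L→J: 10 + 14 = 24
Best route has total 19.

19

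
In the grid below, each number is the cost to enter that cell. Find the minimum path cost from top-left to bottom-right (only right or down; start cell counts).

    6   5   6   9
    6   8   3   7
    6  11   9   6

33

Path r0c0 → r0c1 → r0c2 → r1c2 → r1c3 → r2c3: 6 + 5 + 6 + 3 + 7 + 6 = 33.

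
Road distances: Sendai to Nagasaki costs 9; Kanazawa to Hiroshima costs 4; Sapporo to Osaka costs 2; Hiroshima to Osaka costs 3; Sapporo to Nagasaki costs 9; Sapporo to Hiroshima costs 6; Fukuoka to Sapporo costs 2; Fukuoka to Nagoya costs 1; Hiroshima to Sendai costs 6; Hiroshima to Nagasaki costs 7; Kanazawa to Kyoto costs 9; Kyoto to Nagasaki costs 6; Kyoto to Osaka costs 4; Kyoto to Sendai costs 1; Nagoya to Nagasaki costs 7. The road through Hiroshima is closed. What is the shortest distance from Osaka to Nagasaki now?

Comparing a few candidate routes:
Osaka → Sapporo → Nagasaki: 2 + 9 = 11
Osaka → Sapporo → Fukuoka → Nagoya → Nagasaki: 2 + 2 + 1 + 7 = 12
Osaka → Kyoto → Nagasaki: 4 + 6 = 10
The minimum is 10.

10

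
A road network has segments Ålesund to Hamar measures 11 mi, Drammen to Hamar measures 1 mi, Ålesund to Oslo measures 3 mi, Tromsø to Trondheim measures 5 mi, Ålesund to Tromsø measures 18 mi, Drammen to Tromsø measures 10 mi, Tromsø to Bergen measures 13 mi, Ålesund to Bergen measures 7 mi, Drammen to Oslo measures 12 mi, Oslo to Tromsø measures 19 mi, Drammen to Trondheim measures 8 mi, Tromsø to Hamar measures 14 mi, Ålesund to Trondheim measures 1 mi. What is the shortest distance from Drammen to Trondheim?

8

Some routes from Drammen to Trondheim:
Drammen-Tromsø-Trondheim: 10 + 5 = 15
Drammen-Hamar-Ålesund-Trondheim: 1 + 11 + 1 = 13
Drammen-Trondheim: 8
The minimum is 8 mi.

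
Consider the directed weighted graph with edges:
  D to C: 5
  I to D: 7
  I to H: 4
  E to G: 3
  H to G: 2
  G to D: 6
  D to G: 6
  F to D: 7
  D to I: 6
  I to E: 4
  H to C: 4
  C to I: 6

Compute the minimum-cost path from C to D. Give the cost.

Paths from C to D:
C→I→H→G→D: 6 + 4 + 2 + 6 = 18
C→I→E→G→D: 6 + 4 + 3 + 6 = 19
C→I→D: 6 + 7 = 13
The minimum is 13.

13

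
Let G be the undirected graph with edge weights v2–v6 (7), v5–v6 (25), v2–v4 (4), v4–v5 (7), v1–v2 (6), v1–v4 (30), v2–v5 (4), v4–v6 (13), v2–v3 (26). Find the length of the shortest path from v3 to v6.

Checking several routes:
v3 → v2 → v4 → v6: 26 + 4 + 13 = 43
v3 → v2 → v5 → v4 → v6: 26 + 4 + 7 + 13 = 50
v3 → v2 → v5 → v6: 26 + 4 + 25 = 55
v3 → v2 → v4 → v5 → v6: 26 + 4 + 7 + 25 = 62
v3 → v2 → v6: 26 + 7 = 33
Best route has total 33.

33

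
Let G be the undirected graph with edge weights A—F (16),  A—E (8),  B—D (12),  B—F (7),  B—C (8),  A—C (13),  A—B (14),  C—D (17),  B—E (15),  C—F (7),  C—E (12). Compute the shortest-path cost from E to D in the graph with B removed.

Paths from E to D avoiding B:
E-C-D: 12 + 17 = 29
E-A-F-C-D: 8 + 16 + 7 + 17 = 48
E-A-C-D: 8 + 13 + 17 = 38
Shortest: 29.

29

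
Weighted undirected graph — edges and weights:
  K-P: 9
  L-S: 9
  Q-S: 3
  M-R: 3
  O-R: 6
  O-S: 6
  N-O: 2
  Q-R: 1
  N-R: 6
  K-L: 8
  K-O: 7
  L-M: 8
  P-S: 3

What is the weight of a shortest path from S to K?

12

Some routes from S to K:
S → O → K: 6 + 7 = 13
S → Q → R → O → K: 3 + 1 + 6 + 7 = 17
S → L → K: 9 + 8 = 17
S → Q → R → N → O → K: 3 + 1 + 6 + 2 + 7 = 19
S → P → K: 3 + 9 = 12
Shortest: 12.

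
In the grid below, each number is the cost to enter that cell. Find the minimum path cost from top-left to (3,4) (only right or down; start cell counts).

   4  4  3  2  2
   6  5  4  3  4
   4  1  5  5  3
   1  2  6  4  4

26

Take [0,0]→[0,1]→[0,2]→[0,3]→[0,4]→[1,4]→[2,4]→[3,4] for a total of 4 + 4 + 3 + 2 + 2 + 4 + 3 + 4 = 26.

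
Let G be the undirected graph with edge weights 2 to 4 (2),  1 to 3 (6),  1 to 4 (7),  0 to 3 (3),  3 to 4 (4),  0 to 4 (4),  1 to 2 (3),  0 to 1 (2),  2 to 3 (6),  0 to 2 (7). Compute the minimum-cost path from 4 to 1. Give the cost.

5

Checking several routes:
4 → 1: 7
4 → 3 → 0 → 1: 4 + 3 + 2 = 9
4 → 0 → 1: 4 + 2 = 6
4 → 2 → 1: 2 + 3 = 5
Shortest: 5.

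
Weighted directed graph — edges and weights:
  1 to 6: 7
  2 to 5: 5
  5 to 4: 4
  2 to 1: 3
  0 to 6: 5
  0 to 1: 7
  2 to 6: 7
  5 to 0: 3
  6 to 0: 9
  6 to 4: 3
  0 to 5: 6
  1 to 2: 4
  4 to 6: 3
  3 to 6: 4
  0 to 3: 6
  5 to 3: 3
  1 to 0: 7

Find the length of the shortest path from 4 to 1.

Candidate routes:
4 - 6 - 0 - 1: 3 + 9 + 7 = 19
Best route has total 19.

19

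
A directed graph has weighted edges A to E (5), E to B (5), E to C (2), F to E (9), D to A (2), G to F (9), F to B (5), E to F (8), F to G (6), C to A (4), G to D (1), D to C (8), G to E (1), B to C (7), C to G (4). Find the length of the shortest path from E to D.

7

A few of the E→D routes:
E → C → G → D: 2 + 4 + 1 = 7
E → F → G → D: 8 + 6 + 1 = 15
E → B → C → G → D: 5 + 7 + 4 + 1 = 17
Best route has total 7.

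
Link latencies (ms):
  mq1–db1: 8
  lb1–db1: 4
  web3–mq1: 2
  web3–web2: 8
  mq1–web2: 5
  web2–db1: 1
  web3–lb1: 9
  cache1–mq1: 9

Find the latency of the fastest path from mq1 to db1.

6

Routes from mq1 to db1:
mq1→web3→web2→db1: 2 + 8 + 1 = 11
mq1→web3→lb1→db1: 2 + 9 + 4 = 15
mq1→web2→db1: 5 + 1 = 6
mq1→web2→web3→lb1→db1: 5 + 8 + 9 + 4 = 26
mq1→db1: 8
Best route has total 6 ms.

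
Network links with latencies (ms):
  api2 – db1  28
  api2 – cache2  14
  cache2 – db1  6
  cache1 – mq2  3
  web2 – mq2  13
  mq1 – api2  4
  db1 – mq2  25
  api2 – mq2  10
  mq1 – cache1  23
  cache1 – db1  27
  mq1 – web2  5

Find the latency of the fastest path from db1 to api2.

20

A few of the db1→api2 routes:
db1→mq2→api2: 25 + 10 = 35
db1→cache1→mq2→api2: 27 + 3 + 10 = 40
db1→cache2→api2: 6 + 14 = 20
db1→mq2→web2→mq1→api2: 25 + 13 + 5 + 4 = 47
db1→api2: 28
The minimum is 20 ms.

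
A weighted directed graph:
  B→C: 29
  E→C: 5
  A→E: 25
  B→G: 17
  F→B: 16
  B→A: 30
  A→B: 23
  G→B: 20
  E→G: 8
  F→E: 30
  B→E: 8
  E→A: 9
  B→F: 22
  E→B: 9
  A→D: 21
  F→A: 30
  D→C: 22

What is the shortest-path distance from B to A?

17

Candidate routes:
B -> F -> E -> A: 22 + 30 + 9 = 61
B -> A: 30
B -> F -> A: 22 + 30 = 52
B -> E -> A: 8 + 9 = 17
Shortest: 17.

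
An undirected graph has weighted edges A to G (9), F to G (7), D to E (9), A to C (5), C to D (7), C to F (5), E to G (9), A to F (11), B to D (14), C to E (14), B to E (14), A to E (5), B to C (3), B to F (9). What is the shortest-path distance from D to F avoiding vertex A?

12

A few of the D→F routes:
D→C→F: 7 + 5 = 12
D→B→C→F: 14 + 3 + 5 = 22
D→C→B→F: 7 + 3 + 9 = 19
Best route has total 12.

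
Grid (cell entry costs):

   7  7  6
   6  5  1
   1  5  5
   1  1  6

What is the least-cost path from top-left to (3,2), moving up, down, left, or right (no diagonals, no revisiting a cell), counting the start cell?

One optimal route is [0,0]→[1,0]→[2,0]→[3,0]→[3,1]→[3,2].
Its cost is 7 + 6 + 1 + 1 + 1 + 6 = 22.

22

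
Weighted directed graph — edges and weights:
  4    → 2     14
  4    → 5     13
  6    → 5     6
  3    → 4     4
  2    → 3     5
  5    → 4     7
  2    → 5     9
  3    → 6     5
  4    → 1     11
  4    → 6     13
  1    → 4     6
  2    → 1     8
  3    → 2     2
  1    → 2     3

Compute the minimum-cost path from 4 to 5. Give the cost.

Candidate routes:
4-2-5: 14 + 9 = 23
4-6-5: 13 + 6 = 19
4-5: 13
4-2-3-6-5: 14 + 5 + 5 + 6 = 30
4-1-2-3-6-5: 11 + 3 + 5 + 5 + 6 = 30
4-1-2-5: 11 + 3 + 9 = 23
Shortest: 13.

13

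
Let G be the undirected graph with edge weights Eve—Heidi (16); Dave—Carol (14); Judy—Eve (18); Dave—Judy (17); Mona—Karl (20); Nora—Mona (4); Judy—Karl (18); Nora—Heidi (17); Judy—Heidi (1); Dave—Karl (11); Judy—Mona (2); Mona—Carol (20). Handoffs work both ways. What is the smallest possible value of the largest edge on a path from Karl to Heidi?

17

Some routes from Karl to Heidi:
Karl - Dave - Judy - Eve - Heidi: max(11, 17, 18, 16) = 18
Karl - Dave - Judy - Mona - Nora - Heidi: max(11, 17, 2, 4, 17) = 17
Karl - Dave - Judy - Heidi: max(11, 17, 1) = 17
Karl - Judy - Mona - Nora - Heidi: max(18, 2, 4, 17) = 18
Karl - Judy - Eve - Heidi: max(18, 18, 16) = 18
The minimum achievable maximum is 17.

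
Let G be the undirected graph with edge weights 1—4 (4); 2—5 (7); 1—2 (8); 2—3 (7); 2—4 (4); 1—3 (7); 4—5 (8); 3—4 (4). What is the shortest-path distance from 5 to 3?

12

A few of the 5→3 routes:
5→4→2→3: 8 + 4 + 7 = 19
5→2→4→3: 7 + 4 + 4 = 15
5→4→3: 8 + 4 = 12
5→2→3: 7 + 7 = 14
The minimum is 12.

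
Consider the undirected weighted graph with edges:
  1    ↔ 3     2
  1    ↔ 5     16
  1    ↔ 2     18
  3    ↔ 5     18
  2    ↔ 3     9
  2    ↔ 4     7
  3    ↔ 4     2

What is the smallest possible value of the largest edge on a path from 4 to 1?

2

Comparing a few candidate routes:
4 - 2 - 1: max(7, 18) = 18
4 - 3 - 1: max(2, 2) = 2
4 - 2 - 3 - 1: max(7, 9, 2) = 9
4 - 2 - 3 - 5 - 1: max(7, 9, 18, 16) = 18
Smallest bottleneck: 2.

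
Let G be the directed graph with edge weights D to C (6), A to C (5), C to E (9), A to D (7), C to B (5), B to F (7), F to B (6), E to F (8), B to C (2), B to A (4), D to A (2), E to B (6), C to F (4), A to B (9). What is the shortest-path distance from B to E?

11

Routes from B to E:
B-A-C-E: 4 + 5 + 9 = 18
B-A-D-C-E: 4 + 7 + 6 + 9 = 26
B-C-E: 2 + 9 = 11
The minimum is 11.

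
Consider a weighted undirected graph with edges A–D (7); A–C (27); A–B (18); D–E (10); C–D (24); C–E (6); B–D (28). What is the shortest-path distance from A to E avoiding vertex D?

Paths from A to E avoiding D:
A→C→E: 27 + 6 = 33
Shortest: 33.

33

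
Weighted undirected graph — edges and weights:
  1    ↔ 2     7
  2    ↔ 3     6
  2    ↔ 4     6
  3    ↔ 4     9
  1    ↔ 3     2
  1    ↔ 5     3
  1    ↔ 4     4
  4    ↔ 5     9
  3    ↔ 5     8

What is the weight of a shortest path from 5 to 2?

Checking several routes:
5-1-3-2: 3 + 2 + 6 = 11
5-1-2: 3 + 7 = 10
5-1-4-2: 3 + 4 + 6 = 13
Shortest: 10.

10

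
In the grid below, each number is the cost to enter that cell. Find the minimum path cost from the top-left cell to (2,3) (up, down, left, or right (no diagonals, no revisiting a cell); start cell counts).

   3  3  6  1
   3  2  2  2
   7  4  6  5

17

Cheapest: r0c0 → r0c1 → r1c1 → r1c2 → r1c3 → r2c3
  3 + 3 + 2 + 2 + 2 + 5 = 17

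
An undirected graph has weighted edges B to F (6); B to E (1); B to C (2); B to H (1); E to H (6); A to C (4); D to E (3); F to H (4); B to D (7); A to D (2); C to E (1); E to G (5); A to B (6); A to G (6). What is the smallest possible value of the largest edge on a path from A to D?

Some routes from A to D:
A -> C -> E -> D: max(4, 1, 3) = 4
A -> C -> B -> E -> D: max(4, 2, 1, 3) = 4
A -> D: max(2) = 2
Best route has worst link 2.

2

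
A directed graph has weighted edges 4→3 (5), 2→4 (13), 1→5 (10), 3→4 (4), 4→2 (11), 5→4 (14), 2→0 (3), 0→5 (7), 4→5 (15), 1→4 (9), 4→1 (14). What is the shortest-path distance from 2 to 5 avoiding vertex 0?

28

Paths from 2 to 5 avoiding 0:
2→4→1→5: 13 + 14 + 10 = 37
2→4→5: 13 + 15 = 28
The minimum is 28.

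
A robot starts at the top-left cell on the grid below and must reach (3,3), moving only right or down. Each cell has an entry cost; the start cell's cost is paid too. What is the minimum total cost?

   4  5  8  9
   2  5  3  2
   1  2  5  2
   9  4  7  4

Cheapest: r0c0 → r1c0 → r2c0 → r2c1 → r2c2 → r2c3 → r3c3
  4 + 2 + 1 + 2 + 5 + 2 + 4 = 20
For comparison, the top-then-right route costs 34.

20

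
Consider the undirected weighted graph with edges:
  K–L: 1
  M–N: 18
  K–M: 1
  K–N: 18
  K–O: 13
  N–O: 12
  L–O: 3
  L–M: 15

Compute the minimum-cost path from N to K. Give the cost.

A few of the N→K routes:
N → O → L → K: 12 + 3 + 1 = 16
N → M → K: 18 + 1 = 19
N → O → K: 12 + 13 = 25
N → O → L → M → K: 12 + 3 + 15 + 1 = 31
N → K: 18
Best route has total 16.

16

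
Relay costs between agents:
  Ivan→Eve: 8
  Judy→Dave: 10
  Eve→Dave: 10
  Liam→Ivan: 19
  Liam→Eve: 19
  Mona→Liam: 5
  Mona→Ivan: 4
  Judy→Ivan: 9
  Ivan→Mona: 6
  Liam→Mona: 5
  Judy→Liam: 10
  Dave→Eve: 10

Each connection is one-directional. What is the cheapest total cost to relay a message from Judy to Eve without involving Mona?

17

Routes from Judy to Eve avoiding Mona:
Judy→Liam→Eve: 10 + 19 = 29
Judy→Dave→Eve: 10 + 10 = 20
Judy→Ivan→Eve: 9 + 8 = 17
Judy→Liam→Ivan→Eve: 10 + 19 + 8 = 37
The minimum is 17.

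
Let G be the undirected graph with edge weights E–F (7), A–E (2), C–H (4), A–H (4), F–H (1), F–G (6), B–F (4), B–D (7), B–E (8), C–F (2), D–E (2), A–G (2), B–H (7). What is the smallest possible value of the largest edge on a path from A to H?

4

Checking several routes:
A -> E -> D -> B -> H: max(2, 2, 7, 7) = 7
A -> G -> F -> H: max(2, 6, 1) = 6
A -> G -> F -> C -> H: max(2, 6, 2, 4) = 6
A -> E -> D -> B -> F -> C -> H: max(2, 2, 7, 4, 2, 4) = 7
A -> H: max(4) = 4
A -> E -> D -> B -> F -> H: max(2, 2, 7, 4, 1) = 7
Smallest bottleneck: 4.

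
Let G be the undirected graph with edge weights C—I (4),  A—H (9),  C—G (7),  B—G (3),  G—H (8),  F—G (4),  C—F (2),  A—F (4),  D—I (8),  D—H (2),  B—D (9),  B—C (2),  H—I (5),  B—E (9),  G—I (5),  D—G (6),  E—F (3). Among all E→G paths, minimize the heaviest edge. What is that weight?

Comparing a few candidate routes:
E-F-C-G: max(3, 2, 7) = 7
E-F-C-I-H-D-G: max(3, 2, 4, 5, 2, 6) = 6
E-F-G: max(3, 4) = 4
E-F-C-I-G: max(3, 2, 4, 5) = 5
E-F-C-B-G: max(3, 2, 2, 3) = 3
Smallest bottleneck: 3.

3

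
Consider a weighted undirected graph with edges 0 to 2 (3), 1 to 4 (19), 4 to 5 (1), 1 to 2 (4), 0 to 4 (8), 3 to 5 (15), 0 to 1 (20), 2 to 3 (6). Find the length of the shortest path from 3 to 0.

Some routes from 3 to 0:
3 - 2 - 1 - 4 - 0: 6 + 4 + 19 + 8 = 37
3 - 5 - 4 - 0: 15 + 1 + 8 = 24
3 - 2 - 0: 6 + 3 = 9
3 - 2 - 1 - 0: 6 + 4 + 20 = 30
Shortest: 9.

9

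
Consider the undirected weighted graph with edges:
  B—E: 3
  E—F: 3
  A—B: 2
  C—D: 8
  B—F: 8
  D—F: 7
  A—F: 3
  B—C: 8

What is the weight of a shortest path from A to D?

Some routes from A to D:
A→F→D: 3 + 7 = 10
A→B→F→D: 2 + 8 + 7 = 17
A→F→E→B→C→D: 3 + 3 + 3 + 8 + 8 = 25
A→B→E→F→D: 2 + 3 + 3 + 7 = 15
A→B→C→D: 2 + 8 + 8 = 18
Best route has total 10.

10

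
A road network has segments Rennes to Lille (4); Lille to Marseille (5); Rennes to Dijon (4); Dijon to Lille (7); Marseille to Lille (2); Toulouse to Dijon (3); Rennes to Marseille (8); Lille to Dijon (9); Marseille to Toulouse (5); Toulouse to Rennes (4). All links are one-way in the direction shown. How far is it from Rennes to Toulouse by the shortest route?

13

Candidate routes:
Rennes→Lille→Marseille→Toulouse: 4 + 5 + 5 = 14
Rennes→Marseille→Toulouse: 8 + 5 = 13
Rennes→Dijon→Lille→Marseille→Toulouse: 4 + 7 + 5 + 5 = 21
The minimum is 13 km.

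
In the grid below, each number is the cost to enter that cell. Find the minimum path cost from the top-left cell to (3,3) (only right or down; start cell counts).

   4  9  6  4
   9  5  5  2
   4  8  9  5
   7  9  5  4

Cheapest: r0c0→r0c1→r0c2→r0c3→r1c3→r2c3→r3c3
  4 + 9 + 6 + 4 + 2 + 5 + 4 = 34

34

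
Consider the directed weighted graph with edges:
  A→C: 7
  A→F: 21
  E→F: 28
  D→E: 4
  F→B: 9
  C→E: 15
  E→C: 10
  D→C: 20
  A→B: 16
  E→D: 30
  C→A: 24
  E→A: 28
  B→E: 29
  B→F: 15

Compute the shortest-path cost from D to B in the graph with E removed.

Routes from D to B avoiding E:
D→C→A→B: 20 + 24 + 16 = 60
D→C→A→F→B: 20 + 24 + 21 + 9 = 74
The minimum is 60.

60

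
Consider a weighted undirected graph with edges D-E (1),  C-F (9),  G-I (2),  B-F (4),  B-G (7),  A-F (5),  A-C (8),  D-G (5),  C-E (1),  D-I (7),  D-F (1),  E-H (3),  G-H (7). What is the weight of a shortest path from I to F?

8

Comparing a few candidate routes:
I - G - H - E - D - F: 2 + 7 + 3 + 1 + 1 = 14
I - G - D - F: 2 + 5 + 1 = 8
I - G - D - E - C - F: 2 + 5 + 1 + 1 + 9 = 18
I - D - F: 7 + 1 = 8
I - D - E - C - F: 7 + 1 + 1 + 9 = 18
I - G - B - F: 2 + 7 + 4 = 13
The minimum is 8.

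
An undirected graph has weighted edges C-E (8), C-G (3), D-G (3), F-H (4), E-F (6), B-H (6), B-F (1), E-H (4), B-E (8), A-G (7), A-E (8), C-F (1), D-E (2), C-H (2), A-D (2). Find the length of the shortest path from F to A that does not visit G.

Comparing a few candidate routes:
F -> H -> E -> D -> A: 4 + 4 + 2 + 2 = 12
F -> E -> D -> A: 6 + 2 + 2 = 10
F -> C -> H -> E -> D -> A: 1 + 2 + 4 + 2 + 2 = 11
Best route has total 10.

10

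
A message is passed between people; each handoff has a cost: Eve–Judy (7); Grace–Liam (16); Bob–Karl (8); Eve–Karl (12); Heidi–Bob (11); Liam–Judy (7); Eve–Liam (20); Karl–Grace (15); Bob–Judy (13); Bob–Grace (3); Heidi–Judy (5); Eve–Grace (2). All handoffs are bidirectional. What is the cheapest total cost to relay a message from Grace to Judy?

9

Checking several routes:
Grace-Bob-Judy: 3 + 13 = 16
Grace-Bob-Karl-Eve-Judy: 3 + 8 + 12 + 7 = 30
Grace-Liam-Judy: 16 + 7 = 23
Grace-Bob-Heidi-Judy: 3 + 11 + 5 = 19
Grace-Eve-Judy: 2 + 7 = 9
Grace-Eve-Liam-Judy: 2 + 20 + 7 = 29
Shortest: 9.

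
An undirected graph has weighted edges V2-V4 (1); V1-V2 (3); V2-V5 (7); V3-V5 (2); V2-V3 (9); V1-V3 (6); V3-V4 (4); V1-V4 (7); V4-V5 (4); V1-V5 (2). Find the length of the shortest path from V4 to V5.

4

Comparing a few candidate routes:
V4 - V2 - V1 - V5: 1 + 3 + 2 = 6
V4 - V2 - V5: 1 + 7 = 8
V4 - V5: 4
V4 - V3 - V5: 4 + 2 = 6
The minimum is 4.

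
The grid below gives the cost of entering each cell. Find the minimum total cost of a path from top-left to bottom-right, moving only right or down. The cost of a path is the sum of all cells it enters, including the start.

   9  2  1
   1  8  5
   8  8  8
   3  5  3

28

Cheapest: (0,0) -> (0,1) -> (0,2) -> (1,2) -> (2,2) -> (3,2)
  9 + 2 + 1 + 5 + 8 + 3 = 28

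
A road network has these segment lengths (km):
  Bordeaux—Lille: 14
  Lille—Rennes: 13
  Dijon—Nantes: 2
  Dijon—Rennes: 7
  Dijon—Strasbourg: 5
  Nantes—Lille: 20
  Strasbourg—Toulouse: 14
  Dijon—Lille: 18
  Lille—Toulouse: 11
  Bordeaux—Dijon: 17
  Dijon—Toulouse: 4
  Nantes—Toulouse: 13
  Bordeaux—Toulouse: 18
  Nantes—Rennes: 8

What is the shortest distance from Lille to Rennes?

13

Some routes from Lille to Rennes:
Lille → Dijon → Rennes: 18 + 7 = 25
Lille → Dijon → Nantes → Rennes: 18 + 2 + 8 = 28
Lille → Toulouse → Dijon → Nantes → Rennes: 11 + 4 + 2 + 8 = 25
Lille → Toulouse → Dijon → Rennes: 11 + 4 + 7 = 22
Lille → Rennes: 13
Shortest: 13 km.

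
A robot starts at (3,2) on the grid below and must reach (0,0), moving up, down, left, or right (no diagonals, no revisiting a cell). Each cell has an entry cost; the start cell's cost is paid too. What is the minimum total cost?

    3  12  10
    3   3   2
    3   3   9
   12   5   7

24

One optimal route is (3,2) -> (3,1) -> (2,1) -> (1,1) -> (1,0) -> (0,0).
Its cost is 7 + 5 + 3 + 3 + 3 + 3 = 24.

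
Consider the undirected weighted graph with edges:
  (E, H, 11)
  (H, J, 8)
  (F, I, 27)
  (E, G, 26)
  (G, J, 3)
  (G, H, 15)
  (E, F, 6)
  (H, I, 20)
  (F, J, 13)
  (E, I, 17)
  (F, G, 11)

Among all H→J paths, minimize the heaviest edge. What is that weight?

Checking several routes:
H → J: max(8) = 8
H → E → F → J: max(11, 6, 13) = 13
H → E → F → G → J: max(11, 6, 11, 3) = 11
H → G → F → J: max(15, 11, 13) = 15
H → G → J: max(15, 3) = 15
The minimum achievable maximum is 8.

8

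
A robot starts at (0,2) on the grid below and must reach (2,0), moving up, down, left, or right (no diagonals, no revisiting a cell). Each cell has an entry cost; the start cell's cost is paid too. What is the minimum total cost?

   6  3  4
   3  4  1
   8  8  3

One optimal route is (0,2) (1,2) (1,1) (1,0) (2,0).
Its cost is 4 + 1 + 4 + 3 + 8 = 20.

20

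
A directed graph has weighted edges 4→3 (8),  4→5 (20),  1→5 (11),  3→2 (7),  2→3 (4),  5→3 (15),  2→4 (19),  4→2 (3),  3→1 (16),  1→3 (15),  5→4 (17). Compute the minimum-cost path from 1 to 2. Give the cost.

A few of the 1→2 routes:
1 - 5 - 4 - 2: 11 + 17 + 3 = 31
1 - 3 - 2: 15 + 7 = 22
1 - 5 - 3 - 2: 11 + 15 + 7 = 33
Shortest: 22.

22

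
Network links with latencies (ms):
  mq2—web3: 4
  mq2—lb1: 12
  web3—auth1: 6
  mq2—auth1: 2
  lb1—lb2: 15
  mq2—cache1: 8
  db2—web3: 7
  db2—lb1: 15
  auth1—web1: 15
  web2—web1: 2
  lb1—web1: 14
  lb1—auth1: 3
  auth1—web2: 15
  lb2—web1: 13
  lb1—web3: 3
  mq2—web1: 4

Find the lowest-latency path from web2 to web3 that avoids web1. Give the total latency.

21

A few of the web2→web3 routes:
web2→auth1→lb1→mq2→web3: 15 + 3 + 12 + 4 = 34
web2→auth1→mq2→web3: 15 + 2 + 4 = 21
web2→auth1→mq2→lb1→web3: 15 + 2 + 12 + 3 = 32
web2→auth1→lb1→web3: 15 + 3 + 3 = 21
web2→auth1→web3: 15 + 6 = 21
Shortest: 21 ms.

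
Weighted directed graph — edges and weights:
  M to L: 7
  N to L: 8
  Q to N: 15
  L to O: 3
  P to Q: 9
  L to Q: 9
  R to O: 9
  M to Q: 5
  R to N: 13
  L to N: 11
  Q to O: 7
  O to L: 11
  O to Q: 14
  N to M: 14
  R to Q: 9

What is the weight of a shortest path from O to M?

Routes from O to M:
O→L→Q→N→M: 11 + 9 + 15 + 14 = 49
O→Q→N→M: 14 + 15 + 14 = 43
O→L→N→M: 11 + 11 + 14 = 36
Best route has total 36.

36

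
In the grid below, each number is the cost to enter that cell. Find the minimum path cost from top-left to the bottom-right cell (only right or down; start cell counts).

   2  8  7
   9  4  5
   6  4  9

27

One optimal route is [0,0]→[0,1]→[1,1]→[2,1]→[2,2].
Its cost is 2 + 8 + 4 + 4 + 9 = 27.
For comparison, the top-then-right route costs 31.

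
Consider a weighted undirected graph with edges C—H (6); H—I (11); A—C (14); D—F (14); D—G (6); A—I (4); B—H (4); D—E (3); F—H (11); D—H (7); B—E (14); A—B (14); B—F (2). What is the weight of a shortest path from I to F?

Comparing a few candidate routes:
I-A-B-F: 4 + 14 + 2 = 20
I-H-B-F: 11 + 4 + 2 = 17
I-H-D-F: 11 + 7 + 14 = 32
I-H-F: 11 + 11 = 22
I-A-C-H-B-F: 4 + 14 + 6 + 4 + 2 = 30
I-A-B-H-F: 4 + 14 + 4 + 11 = 33
Shortest: 17.

17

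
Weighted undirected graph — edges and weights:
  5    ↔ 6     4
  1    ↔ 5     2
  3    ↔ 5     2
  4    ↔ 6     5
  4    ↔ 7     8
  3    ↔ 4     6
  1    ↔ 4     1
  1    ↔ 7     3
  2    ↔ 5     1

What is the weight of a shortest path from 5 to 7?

Routes from 5 to 7:
5-6-4-1-7: 4 + 5 + 1 + 3 = 13
5-1-7: 2 + 3 = 5
5-3-4-1-7: 2 + 6 + 1 + 3 = 12
5-6-4-7: 4 + 5 + 8 = 17
5-3-4-7: 2 + 6 + 8 = 16
5-1-4-7: 2 + 1 + 8 = 11
The minimum is 5.

5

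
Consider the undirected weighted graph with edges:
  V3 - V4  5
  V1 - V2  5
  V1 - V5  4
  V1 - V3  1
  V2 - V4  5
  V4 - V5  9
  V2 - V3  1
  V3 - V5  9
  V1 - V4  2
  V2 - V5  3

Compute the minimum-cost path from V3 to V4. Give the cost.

3

Some routes from V3 to V4:
V3 -> V2 -> V1 -> V4: 1 + 5 + 2 = 8
V3 -> V4: 5
V3 -> V2 -> V5 -> V1 -> V4: 1 + 3 + 4 + 2 = 10
V3 -> V2 -> V4: 1 + 5 = 6
V3 -> V1 -> V4: 1 + 2 = 3
V3 -> V1 -> V2 -> V4: 1 + 5 + 5 = 11
The minimum is 3.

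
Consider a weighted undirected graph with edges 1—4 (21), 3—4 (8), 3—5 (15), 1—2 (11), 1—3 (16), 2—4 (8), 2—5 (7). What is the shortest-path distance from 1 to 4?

Candidate routes:
1 -> 3 -> 5 -> 2 -> 4: 16 + 15 + 7 + 8 = 46
1 -> 4: 21
1 -> 2 -> 5 -> 3 -> 4: 11 + 7 + 15 + 8 = 41
1 -> 2 -> 4: 11 + 8 = 19
1 -> 3 -> 4: 16 + 8 = 24
Best route has total 19.

19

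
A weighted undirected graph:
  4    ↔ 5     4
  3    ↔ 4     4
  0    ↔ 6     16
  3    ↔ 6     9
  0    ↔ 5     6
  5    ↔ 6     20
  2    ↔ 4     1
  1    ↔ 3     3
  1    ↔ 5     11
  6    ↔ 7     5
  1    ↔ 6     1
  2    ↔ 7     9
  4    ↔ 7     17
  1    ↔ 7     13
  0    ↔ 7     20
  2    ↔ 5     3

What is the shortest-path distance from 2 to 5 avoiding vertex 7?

3

Checking several routes:
2 -> 5: 3
2 -> 4 -> 3 -> 1 -> 5: 1 + 4 + 3 + 11 = 19
2 -> 4 -> 5: 1 + 4 = 5
The minimum is 3.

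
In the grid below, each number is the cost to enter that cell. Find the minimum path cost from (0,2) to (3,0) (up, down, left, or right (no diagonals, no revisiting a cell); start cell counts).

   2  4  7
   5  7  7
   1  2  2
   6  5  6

Take r0c2 → r0c1 → r0c0 → r1c0 → r2c0 → r3c0 for a total of 7 + 4 + 2 + 5 + 1 + 6 = 25.

25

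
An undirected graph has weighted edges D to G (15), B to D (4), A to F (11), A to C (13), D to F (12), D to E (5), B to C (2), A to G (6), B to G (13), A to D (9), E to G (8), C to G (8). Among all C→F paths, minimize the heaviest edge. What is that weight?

11

Checking several routes:
C→G→A→F: max(8, 6, 11) = 11
C→G→E→D→A→F: max(8, 8, 5, 9, 11) = 11
C→B→D→E→G→A→F: max(2, 4, 5, 8, 6, 11) = 11
C→B→D→A→F: max(2, 4, 9, 11) = 11
Best route has worst link 11.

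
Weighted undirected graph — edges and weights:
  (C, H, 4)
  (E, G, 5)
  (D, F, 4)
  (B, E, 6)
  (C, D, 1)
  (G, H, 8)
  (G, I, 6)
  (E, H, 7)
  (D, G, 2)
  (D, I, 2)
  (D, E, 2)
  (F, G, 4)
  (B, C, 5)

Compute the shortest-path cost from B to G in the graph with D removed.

Some routes from B to G avoiding D:
B-E-H-G: 6 + 7 + 8 = 21
B-E-G: 6 + 5 = 11
B-C-H-G: 5 + 4 + 8 = 17
Shortest: 11.

11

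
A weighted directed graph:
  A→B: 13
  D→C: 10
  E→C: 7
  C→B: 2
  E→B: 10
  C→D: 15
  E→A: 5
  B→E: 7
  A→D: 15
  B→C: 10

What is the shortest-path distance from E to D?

Paths from E to D:
E→C→D: 7 + 15 = 22
E→B→C→D: 10 + 10 + 15 = 35
E→A→B→C→D: 5 + 13 + 10 + 15 = 43
E→A→D: 5 + 15 = 20
The minimum is 20.

20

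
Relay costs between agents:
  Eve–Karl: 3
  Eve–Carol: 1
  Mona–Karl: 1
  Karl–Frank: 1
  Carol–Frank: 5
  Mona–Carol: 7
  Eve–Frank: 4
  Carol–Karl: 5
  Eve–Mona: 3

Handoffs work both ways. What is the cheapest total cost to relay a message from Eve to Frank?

4

Checking several routes:
Eve-Mona-Karl-Frank: 3 + 1 + 1 = 5
Eve-Karl-Frank: 3 + 1 = 4
Eve-Frank: 4
The minimum is 4.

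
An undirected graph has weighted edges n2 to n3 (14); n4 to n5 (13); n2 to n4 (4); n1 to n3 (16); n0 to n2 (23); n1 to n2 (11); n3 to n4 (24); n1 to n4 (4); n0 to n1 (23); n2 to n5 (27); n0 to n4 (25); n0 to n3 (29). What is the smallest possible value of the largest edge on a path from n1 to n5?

A few of the n1→n5 routes:
n1→n3→n2→n4→n5: max(16, 14, 4, 13) = 16
n1→n2→n4→n5: max(11, 4, 13) = 13
n1→n4→n5: max(4, 13) = 13
n1→n0→n2→n4→n5: max(23, 23, 4, 13) = 23
Smallest bottleneck: 13.

13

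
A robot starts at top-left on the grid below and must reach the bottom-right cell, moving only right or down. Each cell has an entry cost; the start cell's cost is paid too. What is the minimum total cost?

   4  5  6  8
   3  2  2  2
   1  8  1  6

18

Take (0,0) -> (1,0) -> (1,1) -> (1,2) -> (2,2) -> (2,3) for a total of 4 + 3 + 2 + 2 + 1 + 6 = 18.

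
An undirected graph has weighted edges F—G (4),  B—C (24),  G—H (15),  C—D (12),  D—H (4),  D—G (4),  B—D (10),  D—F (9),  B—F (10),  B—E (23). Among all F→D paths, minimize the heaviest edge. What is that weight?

Routes from F to D:
F -> G -> D: max(4, 4) = 4
F -> G -> H -> D: max(4, 15, 4) = 15
F -> D: max(9) = 9
F -> B -> C -> D: max(10, 24, 12) = 24
F -> B -> D: max(10, 10) = 10
The minimum achievable maximum is 4.

4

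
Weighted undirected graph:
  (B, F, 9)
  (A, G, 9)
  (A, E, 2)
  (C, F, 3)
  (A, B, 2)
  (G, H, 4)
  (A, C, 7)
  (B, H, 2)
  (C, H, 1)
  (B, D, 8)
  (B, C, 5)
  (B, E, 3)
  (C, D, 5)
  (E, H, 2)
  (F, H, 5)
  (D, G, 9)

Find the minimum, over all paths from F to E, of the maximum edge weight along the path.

3

A few of the F→E routes:
F-C-H-E: max(3, 1, 2) = 3
F-H-B-A-E: max(5, 2, 2, 2) = 5
F-C-H-B-A-E: max(3, 1, 2, 2, 2) = 3
F-C-H-B-E: max(3, 1, 2, 3) = 3
F-H-B-E: max(5, 2, 3) = 5
Best route has worst link 3.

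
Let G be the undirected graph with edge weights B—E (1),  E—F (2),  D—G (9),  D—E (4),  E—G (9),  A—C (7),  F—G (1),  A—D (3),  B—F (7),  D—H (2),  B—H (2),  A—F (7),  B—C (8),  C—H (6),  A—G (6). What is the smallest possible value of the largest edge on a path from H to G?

2

Comparing a few candidate routes:
H-D-E-F-G: max(2, 4, 2, 1) = 4
H-B-E-F-G: max(2, 1, 2, 1) = 2
H-D-A-G: max(2, 3, 6) = 6
H-B-E-D-A-G: max(2, 1, 4, 3, 6) = 6
Best route has worst link 2.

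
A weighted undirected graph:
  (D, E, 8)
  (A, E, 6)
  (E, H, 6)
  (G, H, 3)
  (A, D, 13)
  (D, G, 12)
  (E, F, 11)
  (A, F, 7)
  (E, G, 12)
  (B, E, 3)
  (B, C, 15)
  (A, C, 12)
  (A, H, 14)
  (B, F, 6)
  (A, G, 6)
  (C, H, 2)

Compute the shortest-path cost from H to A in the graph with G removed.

12

Checking several routes:
H→C→A: 2 + 12 = 14
H→C→B→E→A: 2 + 15 + 3 + 6 = 26
H→A: 14
H→E→A: 6 + 6 = 12
H→E→F→A: 6 + 11 + 7 = 24
H→E→B→F→A: 6 + 3 + 6 + 7 = 22
Shortest: 12.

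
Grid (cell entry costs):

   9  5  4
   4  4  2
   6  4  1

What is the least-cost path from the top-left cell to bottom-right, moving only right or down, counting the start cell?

20

Path r0c0→r1c0→r1c1→r1c2→r2c2: 9 + 4 + 4 + 2 + 1 = 20.
For comparison, the top-then-right route costs 21.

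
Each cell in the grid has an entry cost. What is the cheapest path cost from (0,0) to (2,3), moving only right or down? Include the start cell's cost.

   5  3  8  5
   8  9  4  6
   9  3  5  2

27

Best path: (0,0) (0,1) (0,2) (1,2) (2,2) (2,3)
Cost: 5 + 3 + 8 + 4 + 5 + 2 = 27
For comparison, the top-then-right route costs 29.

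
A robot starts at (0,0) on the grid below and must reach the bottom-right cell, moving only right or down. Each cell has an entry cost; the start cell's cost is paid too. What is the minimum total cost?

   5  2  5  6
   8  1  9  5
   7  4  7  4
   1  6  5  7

Take [0,0] → [0,1] → [1,1] → [2,1] → [2,2] → [2,3] → [3,3] for a total of 5 + 2 + 1 + 4 + 7 + 4 + 7 = 30.
(Top row then right column would cost 34.)

30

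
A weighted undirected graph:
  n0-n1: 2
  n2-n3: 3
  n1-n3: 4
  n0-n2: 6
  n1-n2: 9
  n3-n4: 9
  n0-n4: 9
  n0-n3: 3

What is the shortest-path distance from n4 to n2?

Comparing a few candidate routes:
n4→n0→n2: 9 + 6 = 15
n4→n0→n3→n2: 9 + 3 + 3 = 15
n4→n3→n0→n2: 9 + 3 + 6 = 18
n4→n3→n2: 9 + 3 = 12
n4→n0→n1→n3→n2: 9 + 2 + 4 + 3 = 18
Best route has total 12.

12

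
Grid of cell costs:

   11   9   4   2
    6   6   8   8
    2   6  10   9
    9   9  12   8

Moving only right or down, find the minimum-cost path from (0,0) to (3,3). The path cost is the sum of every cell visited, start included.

51

Take (0,0) (0,1) (0,2) (0,3) (1,3) (2,3) (3,3) for a total of 11 + 9 + 4 + 2 + 8 + 9 + 8 = 51.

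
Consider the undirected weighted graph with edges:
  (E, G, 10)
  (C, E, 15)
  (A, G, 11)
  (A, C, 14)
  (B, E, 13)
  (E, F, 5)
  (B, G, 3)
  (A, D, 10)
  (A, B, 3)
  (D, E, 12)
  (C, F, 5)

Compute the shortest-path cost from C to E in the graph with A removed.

10

Routes from C to E avoiding A:
C → F → E: 5 + 5 = 10
C → E: 15
The minimum is 10.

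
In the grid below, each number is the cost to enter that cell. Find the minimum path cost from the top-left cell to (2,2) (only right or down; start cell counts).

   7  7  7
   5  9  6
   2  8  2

Best path: [0,0] [1,0] [2,0] [2,1] [2,2]
Cost: 7 + 5 + 2 + 8 + 2 = 24
(Top row then right column would cost 29.)

24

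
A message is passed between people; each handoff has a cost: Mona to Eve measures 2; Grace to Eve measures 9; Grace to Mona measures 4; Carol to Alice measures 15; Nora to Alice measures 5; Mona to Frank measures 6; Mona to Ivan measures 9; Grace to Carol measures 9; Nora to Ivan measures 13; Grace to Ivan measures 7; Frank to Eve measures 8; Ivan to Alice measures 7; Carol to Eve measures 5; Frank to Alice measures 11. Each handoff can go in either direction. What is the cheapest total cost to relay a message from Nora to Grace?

Checking several routes:
Nora → Alice → Ivan → Mona → Grace: 5 + 7 + 9 + 4 = 25
Nora → Ivan → Grace: 13 + 7 = 20
Nora → Alice → Ivan → Grace: 5 + 7 + 7 = 19
Nora → Ivan → Mona → Grace: 13 + 9 + 4 = 26
The minimum is 19.

19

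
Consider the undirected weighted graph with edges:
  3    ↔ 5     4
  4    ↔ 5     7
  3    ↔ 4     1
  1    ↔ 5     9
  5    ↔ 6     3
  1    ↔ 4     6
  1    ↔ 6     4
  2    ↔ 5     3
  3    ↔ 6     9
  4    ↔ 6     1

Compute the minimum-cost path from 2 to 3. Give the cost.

A few of the 2→3 routes:
2 - 5 - 4 - 3: 3 + 7 + 1 = 11
2 - 5 - 3: 3 + 4 = 7
2 - 5 - 6 - 4 - 3: 3 + 3 + 1 + 1 = 8
Best route has total 7.

7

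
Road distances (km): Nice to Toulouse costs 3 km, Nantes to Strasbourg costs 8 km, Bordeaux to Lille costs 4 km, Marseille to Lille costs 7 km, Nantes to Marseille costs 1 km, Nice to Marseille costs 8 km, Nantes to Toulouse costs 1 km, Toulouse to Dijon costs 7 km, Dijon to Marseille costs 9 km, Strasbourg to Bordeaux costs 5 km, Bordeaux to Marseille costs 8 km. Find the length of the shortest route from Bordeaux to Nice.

A few of the Bordeaux→Nice routes:
Bordeaux - Marseille - Nantes - Toulouse - Nice: 8 + 1 + 1 + 3 = 13
Bordeaux - Lille - Marseille - Nantes - Toulouse - Nice: 4 + 7 + 1 + 1 + 3 = 16
Bordeaux - Marseille - Nice: 8 + 8 = 16
Best route has total 13 km.

13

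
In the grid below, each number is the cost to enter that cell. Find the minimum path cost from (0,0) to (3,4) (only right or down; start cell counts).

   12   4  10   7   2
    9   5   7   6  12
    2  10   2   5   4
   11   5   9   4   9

48

Cheapest: r0c0 → r0c1 → r1c1 → r1c2 → r2c2 → r2c3 → r2c4 → r3c4
  12 + 4 + 5 + 7 + 2 + 5 + 4 + 9 = 48
(Top row then right column would cost 60.)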